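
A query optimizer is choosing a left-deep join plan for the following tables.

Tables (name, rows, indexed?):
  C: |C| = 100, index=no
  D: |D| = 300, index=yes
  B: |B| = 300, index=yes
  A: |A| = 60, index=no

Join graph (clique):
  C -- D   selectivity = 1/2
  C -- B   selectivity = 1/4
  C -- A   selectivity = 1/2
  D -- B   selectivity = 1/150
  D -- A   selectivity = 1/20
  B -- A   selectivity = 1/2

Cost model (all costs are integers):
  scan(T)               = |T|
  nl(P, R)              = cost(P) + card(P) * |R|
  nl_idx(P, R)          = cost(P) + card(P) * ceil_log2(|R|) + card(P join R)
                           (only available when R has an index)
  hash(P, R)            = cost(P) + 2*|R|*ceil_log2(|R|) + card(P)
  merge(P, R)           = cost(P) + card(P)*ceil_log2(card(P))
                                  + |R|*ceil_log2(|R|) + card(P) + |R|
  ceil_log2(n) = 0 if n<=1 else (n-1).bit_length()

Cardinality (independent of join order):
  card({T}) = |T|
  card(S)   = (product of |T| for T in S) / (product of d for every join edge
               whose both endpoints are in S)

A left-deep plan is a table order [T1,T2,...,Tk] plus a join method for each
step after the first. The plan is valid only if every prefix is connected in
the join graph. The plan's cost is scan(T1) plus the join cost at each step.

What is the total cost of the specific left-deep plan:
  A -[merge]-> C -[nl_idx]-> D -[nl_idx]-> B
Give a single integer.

step 1: scan A: cost=60, card=60
step 2: join C via merge
    card(P join C) = 60*100/(2) = 3000
    cost = 60 + 60*6 + 100*7 + 60 + 100 = 1280
step 3: join D via nl_idx
    card(P join D) = 3000*300/(2*20) = 22500
    cost = 1280 + 3000*9 + 22500 = 50780
step 4: join B via nl_idx
    card(P join B) = 22500*300/(4*150*2) = 5625
    cost = 50780 + 22500*9 + 5625 = 258905

258905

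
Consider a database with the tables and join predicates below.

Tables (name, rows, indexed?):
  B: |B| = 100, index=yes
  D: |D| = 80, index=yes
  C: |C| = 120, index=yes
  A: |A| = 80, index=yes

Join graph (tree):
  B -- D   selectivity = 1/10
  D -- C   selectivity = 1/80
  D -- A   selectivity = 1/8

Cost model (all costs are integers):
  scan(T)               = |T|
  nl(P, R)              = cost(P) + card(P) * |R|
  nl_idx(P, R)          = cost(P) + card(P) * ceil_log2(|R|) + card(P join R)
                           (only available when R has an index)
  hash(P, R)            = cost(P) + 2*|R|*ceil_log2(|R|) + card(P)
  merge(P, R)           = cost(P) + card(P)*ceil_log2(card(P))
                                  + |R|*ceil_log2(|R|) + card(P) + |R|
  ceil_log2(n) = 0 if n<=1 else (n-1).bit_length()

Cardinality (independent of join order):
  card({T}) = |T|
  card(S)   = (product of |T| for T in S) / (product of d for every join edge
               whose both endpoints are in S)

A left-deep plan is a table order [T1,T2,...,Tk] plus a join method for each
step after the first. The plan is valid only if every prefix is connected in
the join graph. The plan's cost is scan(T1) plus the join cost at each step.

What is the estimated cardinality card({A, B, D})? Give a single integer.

8000

Tables in S: A(80), B(100), D(80)
Edges inside S: B-D(d=10), D-A(d=8)
numerator = 80 * 100 * 80 = 640000
denominator = 10 * 8 = 80
card(S) = 640000 / 80 = 8000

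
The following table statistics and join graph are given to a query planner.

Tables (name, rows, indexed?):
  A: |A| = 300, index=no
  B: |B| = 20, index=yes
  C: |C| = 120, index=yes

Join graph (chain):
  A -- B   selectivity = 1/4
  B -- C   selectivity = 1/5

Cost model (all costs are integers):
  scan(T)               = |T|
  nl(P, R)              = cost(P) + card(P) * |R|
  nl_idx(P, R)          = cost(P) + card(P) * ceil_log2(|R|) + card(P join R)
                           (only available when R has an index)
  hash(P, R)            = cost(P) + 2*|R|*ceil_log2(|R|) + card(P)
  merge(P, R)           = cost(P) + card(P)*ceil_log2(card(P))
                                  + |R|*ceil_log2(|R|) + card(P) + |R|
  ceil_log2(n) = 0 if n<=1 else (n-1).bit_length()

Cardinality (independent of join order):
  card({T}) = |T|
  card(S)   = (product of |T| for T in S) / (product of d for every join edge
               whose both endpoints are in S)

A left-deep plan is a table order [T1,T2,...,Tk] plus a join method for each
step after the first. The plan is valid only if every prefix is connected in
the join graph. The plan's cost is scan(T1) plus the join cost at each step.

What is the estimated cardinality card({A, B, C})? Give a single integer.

Tables in S: A(300), B(20), C(120)
Edges inside S: A-B(d=4), B-C(d=5)
numerator = 300 * 20 * 120 = 720000
denominator = 4 * 5 = 20
card(S) = 720000 / 20 = 36000

36000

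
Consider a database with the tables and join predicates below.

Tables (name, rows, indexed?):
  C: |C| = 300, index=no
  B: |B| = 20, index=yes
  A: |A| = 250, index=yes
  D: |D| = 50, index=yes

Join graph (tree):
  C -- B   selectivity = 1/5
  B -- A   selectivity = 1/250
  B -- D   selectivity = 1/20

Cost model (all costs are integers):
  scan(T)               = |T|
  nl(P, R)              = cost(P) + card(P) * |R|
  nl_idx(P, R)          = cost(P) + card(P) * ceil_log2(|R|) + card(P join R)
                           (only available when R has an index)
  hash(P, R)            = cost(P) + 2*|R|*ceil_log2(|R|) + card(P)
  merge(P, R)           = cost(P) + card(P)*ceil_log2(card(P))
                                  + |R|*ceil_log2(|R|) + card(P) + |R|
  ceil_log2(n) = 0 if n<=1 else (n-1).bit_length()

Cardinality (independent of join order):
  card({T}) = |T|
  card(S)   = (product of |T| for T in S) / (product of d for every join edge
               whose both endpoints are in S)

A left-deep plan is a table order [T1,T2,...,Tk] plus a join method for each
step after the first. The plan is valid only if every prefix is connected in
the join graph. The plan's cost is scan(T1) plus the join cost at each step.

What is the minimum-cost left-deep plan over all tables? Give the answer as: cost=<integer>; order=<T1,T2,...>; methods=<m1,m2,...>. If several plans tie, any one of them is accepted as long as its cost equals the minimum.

Selinger DP (subsets sized 1..n):
  {C}: scan cost=300, card=300
  {B}: scan cost=20, card=20
  {A}: scan cost=250, card=250
  {D}: scan cost=50, card=50
  {BC}: card=1200; try (B,hash)→800, (B,nl_idx)→3000, (C,merge)→3140, (B,merge)→3420, (C,hash)→5440, (C,nl)→6020 …(+1); best=800 via (B,hash)
  {AB}: card=20; try (A,nl_idx)→200, (B,hash)→700, (B,nl_idx)→1520, (A,merge)→2390, (B,merge)→2620, (A,hash)→4040 …(+2); best=200 via (A,nl_idx)
  {BD}: card=50; try (D,nl_idx)→190, (B,hash)→300, (B,nl_idx)→350, (D,merge)→490, (B,merge)→520, (D,hash)→640 …(+2); best=190 via (D,nl_idx)
  {ABC}: card=1200; try (C,merge)→3320, (C,hash)→5620, (A,hash)→6000, (C,nl)→6200, (A,nl_idx)→11600, (A,merge)→17450 …(+1); best=3320 via (C,merge)
  {BCD}: card=3000; try (D,hash)→2600, (C,merge)→3540, (C,hash)→5640, (D,nl_idx)→11000, (C,nl)→15190, (D,merge)→15550 …(+1); best=2600 via (D,hash)
  {ABD}: card=50; try (D,nl_idx)→370, (A,nl_idx)→640, (D,merge)→670, (D,hash)→820, (D,nl)→1200, (A,merge)→2790 …(+2); best=370 via (D,nl_idx)
  {ABCD}: card=3000; try (C,merge)→3720, (D,hash)→5120, (C,hash)→5820, (A,hash)→9600, (D,nl_idx)→13520, (C,nl)→15370 …(+5); best=3720 via (C,merge)

cost=3720; order=B,A,D,C; methods=nl_idx,nl_idx,merge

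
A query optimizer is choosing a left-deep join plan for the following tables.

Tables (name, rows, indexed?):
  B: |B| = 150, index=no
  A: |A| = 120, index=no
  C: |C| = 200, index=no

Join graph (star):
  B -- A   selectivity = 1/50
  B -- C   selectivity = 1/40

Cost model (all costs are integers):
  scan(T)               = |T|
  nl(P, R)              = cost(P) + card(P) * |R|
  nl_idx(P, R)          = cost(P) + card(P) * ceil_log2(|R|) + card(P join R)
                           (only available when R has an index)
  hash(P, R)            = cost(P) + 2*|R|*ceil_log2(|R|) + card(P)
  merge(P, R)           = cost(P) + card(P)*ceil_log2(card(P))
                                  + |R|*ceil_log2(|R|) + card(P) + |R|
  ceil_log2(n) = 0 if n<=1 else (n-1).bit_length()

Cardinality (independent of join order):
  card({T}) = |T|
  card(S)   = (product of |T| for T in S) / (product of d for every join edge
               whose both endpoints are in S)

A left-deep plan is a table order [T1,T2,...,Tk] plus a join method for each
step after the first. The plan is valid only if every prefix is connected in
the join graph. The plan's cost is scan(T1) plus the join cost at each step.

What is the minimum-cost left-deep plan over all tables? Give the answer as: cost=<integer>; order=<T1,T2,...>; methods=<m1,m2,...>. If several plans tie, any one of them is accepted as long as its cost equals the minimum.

Selinger DP (subsets sized 1..n):
  {B}: scan cost=150, card=150
  {A}: scan cost=120, card=120
  {C}: scan cost=200, card=200
  {AB}: card=360; try (A,hash)→1980, (B,merge)→2430, (A,merge)→2460, (B,hash)→2640, (B,nl)→18120, (A,nl)→18150; best=1980 via (A,hash)
  {BC}: card=750; try (B,hash)→2800, (C,merge)→3300, (B,merge)→3350, (C,hash)→3500, (C,nl)→30150, (B,nl)→30200; best=2800 via (B,hash)
  {ABC}: card=1800; try (A,hash)→5230, (C,hash)→5540, (C,merge)→7380, (A,merge)→12010, (C,nl)→73980, (A,nl)→92800; best=5230 via (A,hash)

cost=5230; order=C,B,A; methods=hash,hash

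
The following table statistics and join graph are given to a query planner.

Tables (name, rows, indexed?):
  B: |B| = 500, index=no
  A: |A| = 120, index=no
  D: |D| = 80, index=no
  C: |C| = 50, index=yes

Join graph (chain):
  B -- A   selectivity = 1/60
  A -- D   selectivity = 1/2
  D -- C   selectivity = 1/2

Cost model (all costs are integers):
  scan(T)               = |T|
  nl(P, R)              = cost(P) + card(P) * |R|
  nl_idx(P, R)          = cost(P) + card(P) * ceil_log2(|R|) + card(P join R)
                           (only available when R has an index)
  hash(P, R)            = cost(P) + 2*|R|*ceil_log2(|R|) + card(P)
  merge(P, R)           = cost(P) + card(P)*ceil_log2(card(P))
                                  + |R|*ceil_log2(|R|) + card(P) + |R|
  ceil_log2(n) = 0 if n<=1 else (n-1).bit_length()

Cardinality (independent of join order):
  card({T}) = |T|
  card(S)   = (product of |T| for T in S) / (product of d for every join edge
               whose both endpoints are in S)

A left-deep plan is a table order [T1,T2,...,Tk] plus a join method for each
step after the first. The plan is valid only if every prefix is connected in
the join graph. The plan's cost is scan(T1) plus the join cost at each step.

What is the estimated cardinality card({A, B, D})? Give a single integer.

40000

Tables in S: A(120), B(500), D(80)
Edges inside S: B-A(d=60), A-D(d=2)
numerator = 120 * 500 * 80 = 4800000
denominator = 60 * 2 = 120
card(S) = 4800000 / 120 = 40000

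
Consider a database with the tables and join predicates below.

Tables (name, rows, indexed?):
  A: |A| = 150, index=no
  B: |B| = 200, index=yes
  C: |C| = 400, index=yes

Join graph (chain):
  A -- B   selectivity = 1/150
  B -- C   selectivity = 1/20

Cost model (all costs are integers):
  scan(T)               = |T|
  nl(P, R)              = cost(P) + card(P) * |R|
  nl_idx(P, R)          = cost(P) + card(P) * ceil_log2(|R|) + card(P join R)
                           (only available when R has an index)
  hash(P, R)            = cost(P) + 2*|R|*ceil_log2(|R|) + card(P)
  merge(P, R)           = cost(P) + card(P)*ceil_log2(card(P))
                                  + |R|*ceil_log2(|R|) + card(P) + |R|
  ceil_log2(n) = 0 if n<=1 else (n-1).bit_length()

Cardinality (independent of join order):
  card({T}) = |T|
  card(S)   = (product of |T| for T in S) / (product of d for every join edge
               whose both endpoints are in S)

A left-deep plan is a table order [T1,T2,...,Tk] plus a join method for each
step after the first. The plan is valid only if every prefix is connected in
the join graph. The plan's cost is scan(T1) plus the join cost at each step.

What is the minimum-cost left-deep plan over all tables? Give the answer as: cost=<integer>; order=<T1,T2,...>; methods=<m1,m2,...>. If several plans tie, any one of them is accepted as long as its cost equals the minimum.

cost=7350; order=A,B,C; methods=nl_idx,merge

Selinger DP (subsets sized 1..n):
  {A}: scan cost=150, card=150
  {B}: scan cost=200, card=200
  {C}: scan cost=400, card=400
  {AB}: card=200; try (B,nl_idx)→1550, (A,hash)→2800, (B,merge)→3300, (A,merge)→3350, (B,hash)→3500, (B,nl)→30150 …(+1); best=1550 via (B,nl_idx)
  {BC}: card=4000; try (B,hash)→4000, (C,merge)→6000, (C,nl_idx)→6000, (B,merge)→6200, (C,hash)→7600, (B,nl_idx)→7600 …(+2); best=4000 via (B,hash)
  {ABC}: card=4000; try (C,merge)→7350, (C,nl_idx)→7350, (C,hash)→8950, (A,hash)→10400, (A,merge)→57350, (C,nl)→81550 …(+1); best=7350 via (C,merge)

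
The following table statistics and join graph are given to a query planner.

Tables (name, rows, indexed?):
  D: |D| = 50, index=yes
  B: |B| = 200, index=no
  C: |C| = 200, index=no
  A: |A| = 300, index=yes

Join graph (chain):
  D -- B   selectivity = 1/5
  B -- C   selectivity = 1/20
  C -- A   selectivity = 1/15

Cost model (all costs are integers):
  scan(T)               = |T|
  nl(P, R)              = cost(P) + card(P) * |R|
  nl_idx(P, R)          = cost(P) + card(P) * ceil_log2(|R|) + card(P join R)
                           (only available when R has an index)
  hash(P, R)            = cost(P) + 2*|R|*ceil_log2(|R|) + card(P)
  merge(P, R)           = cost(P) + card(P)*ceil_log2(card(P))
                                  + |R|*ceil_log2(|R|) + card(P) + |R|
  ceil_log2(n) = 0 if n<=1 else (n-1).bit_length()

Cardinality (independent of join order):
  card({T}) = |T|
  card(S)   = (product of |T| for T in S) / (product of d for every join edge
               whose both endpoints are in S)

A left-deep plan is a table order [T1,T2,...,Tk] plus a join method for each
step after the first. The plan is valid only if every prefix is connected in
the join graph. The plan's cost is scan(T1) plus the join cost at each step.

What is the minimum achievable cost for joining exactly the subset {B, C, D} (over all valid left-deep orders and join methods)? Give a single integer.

Selinger DP over subsets of {B,C,D}:
  {D}: scan cost=50, card=50
  {B}: scan cost=200, card=200
  {C}: scan cost=200, card=200
  {BD}: card=2000; try (D,hash)→1000, (B,merge)→2200, (D,merge)→2350, (B,hash)→3300, (D,nl_idx)→3400, (B,nl)→10050 …(+1); best=1000 via (D,hash)
  {BC}: card=2000; try (C,hash)→3600, (B,hash)→3600, (C,merge)→3800, (B,merge)→3800, (C,nl)→40200, (B,nl)→40200; best=3600 via (C,hash)
  {BCD}: card=20000; try (D,hash)→6200, (C,hash)→6200, (C,merge)→26800, (D,merge)→27950, (D,nl_idx)→35600, (D,nl)→103600 …(+1); best=6200 via (D,hash)

6200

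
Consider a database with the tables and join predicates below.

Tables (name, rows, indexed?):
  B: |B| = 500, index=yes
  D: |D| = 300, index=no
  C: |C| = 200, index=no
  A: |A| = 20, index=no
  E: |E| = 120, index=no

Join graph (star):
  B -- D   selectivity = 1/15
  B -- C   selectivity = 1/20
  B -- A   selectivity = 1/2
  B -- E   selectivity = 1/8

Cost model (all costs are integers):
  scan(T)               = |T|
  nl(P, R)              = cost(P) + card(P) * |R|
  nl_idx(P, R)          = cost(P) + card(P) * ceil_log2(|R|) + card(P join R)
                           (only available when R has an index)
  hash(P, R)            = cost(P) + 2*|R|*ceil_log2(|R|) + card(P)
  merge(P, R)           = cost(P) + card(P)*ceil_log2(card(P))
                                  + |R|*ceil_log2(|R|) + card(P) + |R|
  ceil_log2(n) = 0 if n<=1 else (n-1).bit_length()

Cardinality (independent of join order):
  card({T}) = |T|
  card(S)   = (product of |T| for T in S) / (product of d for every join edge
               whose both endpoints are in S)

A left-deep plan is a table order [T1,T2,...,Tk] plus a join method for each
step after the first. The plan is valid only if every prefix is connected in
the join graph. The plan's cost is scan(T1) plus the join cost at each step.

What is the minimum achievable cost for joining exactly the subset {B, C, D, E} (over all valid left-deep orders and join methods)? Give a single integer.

91280

Selinger DP over subsets of {B,C,D,E}:
  {B}: scan cost=500, card=500
  {D}: scan cost=300, card=300
  {C}: scan cost=200, card=200
  {E}: scan cost=120, card=120
  {BD}: card=10000; try (D,hash)→6400, (B,merge)→8300, (D,merge)→8500, (B,hash)→9600, (B,nl_idx)→13000, (B,nl)→150300 …(+1); best=6400 via (D,hash)
  {BC}: card=5000; try (C,hash)→4200, (B,merge)→7000, (B,nl_idx)→7000, (C,merge)→7300, (B,hash)→9400, (B,nl)→100200 …(+1); best=4200 via (C,hash)
  {BE}: card=7500; try (E,hash)→2680, (B,merge)→6080, (E,merge)→6460, (B,nl_idx)→8700, (B,hash)→9240, (B,nl)→60120 …(+1); best=2680 via (E,hash)
  {BCD}: card=100000; try (D,hash)→14600, (C,hash)→19600, (D,merge)→77200, (C,merge)→158200, (D,nl)→1504200, (C,nl)→2006400; best=14600 via (D,hash)
  {BDE}: card=150000; try (D,hash)→15580, (E,hash)→18080, (D,merge)→110680, (E,merge)→157360, (E,nl)→1206400, (D,nl)→2252680; best=15580 via (D,hash)
  {BCE}: card=75000; try (E,hash)→10880, (C,hash)→13380, (E,merge)→75160, (C,merge)→109480, (E,nl)→604200, (C,nl)→1502680; best=10880 via (E,hash)
  {BCDE}: card=1500000; try (D,hash)→91280, (E,hash)→116280, (C,hash)→168780, (D,merge)→1363880, (E,merge)→1815560, (C,merge)→2867380 …(+3); best=91280 via (D,hash)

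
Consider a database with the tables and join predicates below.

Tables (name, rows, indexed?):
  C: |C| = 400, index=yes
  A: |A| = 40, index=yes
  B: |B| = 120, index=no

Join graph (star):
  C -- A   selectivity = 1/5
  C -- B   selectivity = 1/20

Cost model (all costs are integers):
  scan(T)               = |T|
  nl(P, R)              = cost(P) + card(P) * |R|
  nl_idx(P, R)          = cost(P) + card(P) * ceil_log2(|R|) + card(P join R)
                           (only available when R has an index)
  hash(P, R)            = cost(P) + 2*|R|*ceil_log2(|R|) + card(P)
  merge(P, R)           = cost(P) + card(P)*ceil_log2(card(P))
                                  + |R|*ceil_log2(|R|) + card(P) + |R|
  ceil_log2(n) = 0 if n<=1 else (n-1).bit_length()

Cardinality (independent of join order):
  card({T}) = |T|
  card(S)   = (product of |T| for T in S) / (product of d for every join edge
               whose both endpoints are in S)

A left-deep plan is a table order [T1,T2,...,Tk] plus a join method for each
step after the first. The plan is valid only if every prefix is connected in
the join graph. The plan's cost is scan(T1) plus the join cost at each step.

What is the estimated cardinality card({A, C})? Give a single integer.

Tables in S: A(40), C(400)
Edges inside S: C-A(d=5)
numerator = 40 * 400 = 16000
denominator = 5 = 5
card(S) = 16000 / 5 = 3200

3200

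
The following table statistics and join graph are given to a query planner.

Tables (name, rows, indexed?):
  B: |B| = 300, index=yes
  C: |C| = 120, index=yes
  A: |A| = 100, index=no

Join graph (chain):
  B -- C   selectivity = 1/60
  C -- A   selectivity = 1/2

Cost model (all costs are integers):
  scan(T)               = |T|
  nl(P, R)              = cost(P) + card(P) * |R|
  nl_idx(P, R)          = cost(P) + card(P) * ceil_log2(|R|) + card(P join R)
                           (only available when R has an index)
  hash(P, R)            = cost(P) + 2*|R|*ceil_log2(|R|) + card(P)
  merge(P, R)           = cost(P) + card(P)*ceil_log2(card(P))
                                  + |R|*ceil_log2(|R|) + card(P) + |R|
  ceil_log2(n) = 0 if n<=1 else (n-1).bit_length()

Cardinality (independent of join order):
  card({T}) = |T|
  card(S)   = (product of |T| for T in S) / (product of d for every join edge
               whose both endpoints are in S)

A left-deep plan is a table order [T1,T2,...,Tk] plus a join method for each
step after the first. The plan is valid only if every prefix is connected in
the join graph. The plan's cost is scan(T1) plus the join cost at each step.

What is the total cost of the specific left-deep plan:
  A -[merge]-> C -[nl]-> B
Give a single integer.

step 1: scan A: cost=100, card=100
step 2: join C via merge
    card(P join C) = 100*120/(2) = 6000
    cost = 100 + 100*7 + 120*7 + 100 + 120 = 1860
step 3: join B via nl
    card(P join B) = 6000*300/(60) = 30000
    cost = 1860 + 6000*300 = 1801860

1801860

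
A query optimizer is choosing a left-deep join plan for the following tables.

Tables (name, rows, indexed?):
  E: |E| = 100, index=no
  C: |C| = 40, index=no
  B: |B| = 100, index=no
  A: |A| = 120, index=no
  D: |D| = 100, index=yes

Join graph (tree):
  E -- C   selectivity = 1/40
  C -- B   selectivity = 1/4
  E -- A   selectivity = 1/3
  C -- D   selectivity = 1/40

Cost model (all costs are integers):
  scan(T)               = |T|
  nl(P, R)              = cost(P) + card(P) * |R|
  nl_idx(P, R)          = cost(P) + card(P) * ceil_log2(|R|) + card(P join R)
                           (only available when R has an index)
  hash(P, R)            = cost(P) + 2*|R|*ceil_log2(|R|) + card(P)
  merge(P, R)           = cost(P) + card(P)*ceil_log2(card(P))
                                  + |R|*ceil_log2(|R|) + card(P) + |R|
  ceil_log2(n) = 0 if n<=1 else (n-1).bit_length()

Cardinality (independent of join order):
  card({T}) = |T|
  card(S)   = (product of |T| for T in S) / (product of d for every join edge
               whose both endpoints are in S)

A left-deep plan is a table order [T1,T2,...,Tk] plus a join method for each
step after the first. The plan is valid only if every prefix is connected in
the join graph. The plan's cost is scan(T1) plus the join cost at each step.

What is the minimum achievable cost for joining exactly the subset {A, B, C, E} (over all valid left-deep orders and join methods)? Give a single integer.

Selinger DP over subsets of {A,B,C,E}:
  {E}: scan cost=100, card=100
  {C}: scan cost=40, card=40
  {B}: scan cost=100, card=100
  {A}: scan cost=120, card=120
  {CE}: card=100; try (C,hash)→680, (E,merge)→1120, (C,merge)→1180, (E,hash)→1480, (E,nl)→4040, (C,nl)→4100; best=680 via (C,hash)
  {AE}: card=4000; try (E,hash)→1640, (A,merge)→1860, (E,merge)→1880, (A,hash)→1880, (A,nl)→12100, (E,nl)→12120; best=1640 via (E,hash)
  {BC}: card=1000; try (C,hash)→680, (B,merge)→1120, (C,merge)→1180, (B,hash)→1480, (B,nl)→4040, (C,nl)→4100; best=680 via (C,hash)
  {BCE}: card=2500; try (B,hash)→2180, (B,merge)→2280, (E,hash)→3080, (B,nl)→10680, (E,merge)→12480, (E,nl)→100680; best=2180 via (B,hash)
  {ACE}: card=4000; try (A,merge)→2440, (A,hash)→2460, (C,hash)→6120, (A,nl)→12680, (C,merge)→53920, (C,nl)→161640; best=2440 via (A,merge)
  {ABCE}: card=100000; try (A,hash)→6360, (B,hash)→7840, (A,merge)→35640, (B,merge)→55240, (A,nl)→302180, (B,nl)→402440; best=6360 via (A,hash)

6360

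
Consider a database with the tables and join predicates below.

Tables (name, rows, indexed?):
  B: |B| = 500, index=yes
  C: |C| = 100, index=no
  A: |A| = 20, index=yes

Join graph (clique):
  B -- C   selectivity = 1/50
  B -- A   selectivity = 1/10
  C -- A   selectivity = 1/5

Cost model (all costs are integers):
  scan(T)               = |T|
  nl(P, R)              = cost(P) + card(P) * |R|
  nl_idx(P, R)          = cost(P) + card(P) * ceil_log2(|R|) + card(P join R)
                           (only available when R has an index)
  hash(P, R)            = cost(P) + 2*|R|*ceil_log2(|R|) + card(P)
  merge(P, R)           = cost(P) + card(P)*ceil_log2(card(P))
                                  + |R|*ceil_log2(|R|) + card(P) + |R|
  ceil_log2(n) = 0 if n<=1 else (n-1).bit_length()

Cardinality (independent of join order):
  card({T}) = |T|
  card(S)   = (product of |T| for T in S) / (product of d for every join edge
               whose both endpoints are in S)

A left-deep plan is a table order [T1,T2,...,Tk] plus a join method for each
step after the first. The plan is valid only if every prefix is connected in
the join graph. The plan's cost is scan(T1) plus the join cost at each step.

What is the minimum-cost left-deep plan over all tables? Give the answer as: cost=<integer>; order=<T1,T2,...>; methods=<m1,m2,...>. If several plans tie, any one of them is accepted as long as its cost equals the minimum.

cost=3200; order=C,B,A; methods=nl_idx,hash

Selinger DP (subsets sized 1..n):
  {B}: scan cost=500, card=500
  {C}: scan cost=100, card=100
  {A}: scan cost=20, card=20
  {BC}: card=1000; try (B,nl_idx)→2000, (C,hash)→2400, (B,merge)→5900, (C,merge)→6300, (B,hash)→9200, (B,nl)→50100 …(+1); best=2000 via (B,nl_idx)
  {AB}: card=1000; try (B,nl_idx)→1200, (A,hash)→1200, (A,nl_idx)→4000, (B,merge)→5140, (A,merge)→5620, (B,hash)→9040 …(+2); best=1200 via (B,nl_idx)
  {AC}: card=400; try (A,hash)→400, (C,merge)→940, (A,nl_idx)→1000, (A,merge)→1020, (C,hash)→1440, (C,nl)→2020 …(+1); best=400 via (A,hash)
  {ABC}: card=400; try (A,hash)→3200, (C,hash)→3600, (B,nl_idx)→4400, (A,nl_idx)→7400, (B,merge)→9400, (B,hash)→9800 …(+5); best=3200 via (A,hash)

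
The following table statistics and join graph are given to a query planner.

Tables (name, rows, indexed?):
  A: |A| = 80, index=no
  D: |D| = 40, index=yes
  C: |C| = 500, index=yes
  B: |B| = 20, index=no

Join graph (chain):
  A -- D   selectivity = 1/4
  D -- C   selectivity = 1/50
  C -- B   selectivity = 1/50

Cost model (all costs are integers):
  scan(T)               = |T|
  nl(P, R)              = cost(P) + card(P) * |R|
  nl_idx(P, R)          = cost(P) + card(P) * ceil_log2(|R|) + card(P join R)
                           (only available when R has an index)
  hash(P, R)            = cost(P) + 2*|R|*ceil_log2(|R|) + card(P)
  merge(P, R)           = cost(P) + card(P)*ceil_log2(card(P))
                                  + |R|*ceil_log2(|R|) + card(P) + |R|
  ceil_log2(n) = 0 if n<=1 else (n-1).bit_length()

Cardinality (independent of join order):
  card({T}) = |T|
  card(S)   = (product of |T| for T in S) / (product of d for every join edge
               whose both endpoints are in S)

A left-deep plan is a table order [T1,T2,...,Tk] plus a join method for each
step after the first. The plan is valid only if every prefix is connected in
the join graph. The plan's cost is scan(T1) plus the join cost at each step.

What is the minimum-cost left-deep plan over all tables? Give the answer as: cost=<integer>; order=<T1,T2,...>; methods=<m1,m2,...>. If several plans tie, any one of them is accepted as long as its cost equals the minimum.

cost=2360; order=B,C,D,A; methods=nl_idx,hash,hash

Selinger DP (subsets sized 1..n):
  {A}: scan cost=80, card=80
  {D}: scan cost=40, card=40
  {C}: scan cost=500, card=500
  {B}: scan cost=20, card=20
  {AD}: card=800; try (D,hash)→640, (A,merge)→960, (D,merge)→1000, (A,hash)→1200, (D,nl_idx)→1360, (A,nl)→3240 …(+1); best=640 via (D,hash)
  {CD}: card=400; try (C,nl_idx)→800, (D,hash)→1480, (D,nl_idx)→3900, (C,merge)→5320, (D,merge)→5780, (C,hash)→9080 …(+2); best=800 via (C,nl_idx)
  {BC}: card=200; try (C,nl_idx)→400, (B,hash)→1200, (C,merge)→5140, (B,merge)→5620, (C,hash)→9040, (C,nl)→10020 …(+1); best=400 via (C,nl_idx)
  {ACD}: card=8000; try (A,hash)→2320, (A,merge)→5440, (C,hash)→10440, (C,merge)→14440, (C,nl_idx)→15840, (A,nl)→32800 …(+1); best=2320 via (A,hash)
  {BCD}: card=160; try (D,hash)→1080, (B,hash)→1400, (D,nl_idx)→1760, (D,merge)→2480, (B,merge)→4920, (D,nl)→8400 …(+1); best=1080 via (D,hash)
  {ABCD}: card=3200; try (A,hash)→2360, (A,merge)→3160, (B,hash)→10520, (A,nl)→13880, (B,merge)→114440, (B,nl)→162320; best=2360 via (A,hash)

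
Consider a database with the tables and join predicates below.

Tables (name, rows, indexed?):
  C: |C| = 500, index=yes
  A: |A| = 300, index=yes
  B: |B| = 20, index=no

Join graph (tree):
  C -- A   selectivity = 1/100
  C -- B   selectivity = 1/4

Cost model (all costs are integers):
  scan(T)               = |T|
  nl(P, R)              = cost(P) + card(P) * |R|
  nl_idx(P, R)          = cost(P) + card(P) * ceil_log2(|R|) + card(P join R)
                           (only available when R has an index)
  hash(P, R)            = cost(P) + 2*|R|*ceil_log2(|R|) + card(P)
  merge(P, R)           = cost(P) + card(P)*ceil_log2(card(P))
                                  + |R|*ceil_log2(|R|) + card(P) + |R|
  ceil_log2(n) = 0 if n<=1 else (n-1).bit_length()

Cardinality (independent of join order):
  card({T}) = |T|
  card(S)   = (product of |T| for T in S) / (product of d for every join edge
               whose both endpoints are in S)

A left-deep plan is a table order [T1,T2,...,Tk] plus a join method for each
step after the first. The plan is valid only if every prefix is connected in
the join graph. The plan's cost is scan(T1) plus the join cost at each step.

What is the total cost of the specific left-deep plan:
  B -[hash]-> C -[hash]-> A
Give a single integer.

16940

step 1: scan B: cost=20, card=20
step 2: join C via hash
    card(P join C) = 20*500/(4) = 2500
    cost = 20 + 2*500*9 + 20 = 9040
step 3: join A via hash
    card(P join A) = 2500*300/(100) = 7500
    cost = 9040 + 2*300*9 + 2500 = 16940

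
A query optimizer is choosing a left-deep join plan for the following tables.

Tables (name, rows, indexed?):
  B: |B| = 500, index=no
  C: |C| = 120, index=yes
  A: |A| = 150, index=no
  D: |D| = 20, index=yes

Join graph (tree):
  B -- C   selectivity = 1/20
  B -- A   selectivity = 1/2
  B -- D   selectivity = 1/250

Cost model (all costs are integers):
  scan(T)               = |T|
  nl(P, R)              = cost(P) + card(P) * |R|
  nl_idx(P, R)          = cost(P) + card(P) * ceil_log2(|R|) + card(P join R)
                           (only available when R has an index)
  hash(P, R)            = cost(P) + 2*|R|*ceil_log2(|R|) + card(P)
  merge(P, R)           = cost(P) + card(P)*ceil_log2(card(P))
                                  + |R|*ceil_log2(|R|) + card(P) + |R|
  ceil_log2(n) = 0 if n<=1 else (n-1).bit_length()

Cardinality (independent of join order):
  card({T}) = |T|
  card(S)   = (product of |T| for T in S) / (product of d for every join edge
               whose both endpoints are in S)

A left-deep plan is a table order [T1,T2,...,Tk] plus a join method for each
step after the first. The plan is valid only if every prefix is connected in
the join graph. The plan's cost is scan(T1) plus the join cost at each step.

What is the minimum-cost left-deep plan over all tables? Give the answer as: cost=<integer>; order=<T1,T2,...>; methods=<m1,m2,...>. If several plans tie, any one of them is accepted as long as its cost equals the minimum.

Selinger DP (subsets sized 1..n):
  {B}: scan cost=500, card=500
  {C}: scan cost=120, card=120
  {A}: scan cost=150, card=150
  {D}: scan cost=20, card=20
  {BC}: card=3000; try (C,hash)→2680, (B,merge)→6080, (C,merge)→6460, (C,nl_idx)→7000, (B,hash)→9240, (B,nl)→60120 …(+1); best=2680 via (C,hash)
  {AB}: card=37500; try (A,hash)→3400, (B,merge)→6500, (A,merge)→6850, (B,hash)→9300, (B,nl)→75150, (A,nl)→75500; best=3400 via (A,hash)
  {BD}: card=40; try (D,hash)→1200, (D,nl_idx)→3040, (B,merge)→5140, (D,merge)→5620, (B,hash)→9040, (B,nl)→10020 …(+1); best=1200 via (D,hash)
  {ABC}: card=225000; try (A,hash)→8080, (C,hash)→42580, (A,merge)→43030, (A,nl)→452680, (C,nl_idx)→490900, (C,merge)→641860 …(+1); best=8080 via (A,hash)
  {BCD}: card=240; try (C,nl_idx)→1720, (C,merge)→2440, (C,hash)→2920, (D,hash)→5880, (C,nl)→6000, (D,nl_idx)→17920 …(+2); best=1720 via (C,nl_idx)
  {ABD}: card=3000; try (A,merge)→2830, (A,hash)→3640, (A,nl)→7200, (D,hash)→41100, (D,nl_idx)→193900, (D,merge)→641020 …(+1); best=2830 via (A,merge)
  {ABCD}: card=18000; try (A,hash)→4360, (A,merge)→5230, (C,hash)→7510, (A,nl)→37720, (C,nl_idx)→41830, (C,merge)→42790 …(+5); best=4360 via (A,hash)

cost=4360; order=B,D,C,A; methods=hash,nl_idx,hash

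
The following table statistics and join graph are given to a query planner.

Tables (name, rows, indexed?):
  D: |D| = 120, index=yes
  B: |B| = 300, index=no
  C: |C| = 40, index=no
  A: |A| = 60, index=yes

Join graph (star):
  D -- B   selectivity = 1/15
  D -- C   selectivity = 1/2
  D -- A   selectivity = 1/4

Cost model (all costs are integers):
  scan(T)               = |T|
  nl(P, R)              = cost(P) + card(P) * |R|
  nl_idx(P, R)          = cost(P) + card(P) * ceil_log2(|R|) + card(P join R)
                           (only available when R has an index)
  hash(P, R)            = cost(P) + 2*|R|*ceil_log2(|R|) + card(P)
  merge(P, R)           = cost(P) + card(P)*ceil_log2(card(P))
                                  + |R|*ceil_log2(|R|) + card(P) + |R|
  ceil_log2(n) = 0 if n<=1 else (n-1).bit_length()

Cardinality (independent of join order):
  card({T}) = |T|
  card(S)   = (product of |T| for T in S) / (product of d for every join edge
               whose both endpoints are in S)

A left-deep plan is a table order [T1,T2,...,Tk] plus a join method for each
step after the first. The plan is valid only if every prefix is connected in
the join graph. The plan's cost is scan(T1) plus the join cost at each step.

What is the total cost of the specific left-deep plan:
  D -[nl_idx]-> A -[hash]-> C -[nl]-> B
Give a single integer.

10804920

step 1: scan D: cost=120, card=120
step 2: join A via nl_idx
    card(P join A) = 120*60/(4) = 1800
    cost = 120 + 120*6 + 1800 = 2640
step 3: join C via hash
    card(P join C) = 1800*40/(2) = 36000
    cost = 2640 + 2*40*6 + 1800 = 4920
step 4: join B via nl
    card(P join B) = 36000*300/(15) = 720000
    cost = 4920 + 36000*300 = 10804920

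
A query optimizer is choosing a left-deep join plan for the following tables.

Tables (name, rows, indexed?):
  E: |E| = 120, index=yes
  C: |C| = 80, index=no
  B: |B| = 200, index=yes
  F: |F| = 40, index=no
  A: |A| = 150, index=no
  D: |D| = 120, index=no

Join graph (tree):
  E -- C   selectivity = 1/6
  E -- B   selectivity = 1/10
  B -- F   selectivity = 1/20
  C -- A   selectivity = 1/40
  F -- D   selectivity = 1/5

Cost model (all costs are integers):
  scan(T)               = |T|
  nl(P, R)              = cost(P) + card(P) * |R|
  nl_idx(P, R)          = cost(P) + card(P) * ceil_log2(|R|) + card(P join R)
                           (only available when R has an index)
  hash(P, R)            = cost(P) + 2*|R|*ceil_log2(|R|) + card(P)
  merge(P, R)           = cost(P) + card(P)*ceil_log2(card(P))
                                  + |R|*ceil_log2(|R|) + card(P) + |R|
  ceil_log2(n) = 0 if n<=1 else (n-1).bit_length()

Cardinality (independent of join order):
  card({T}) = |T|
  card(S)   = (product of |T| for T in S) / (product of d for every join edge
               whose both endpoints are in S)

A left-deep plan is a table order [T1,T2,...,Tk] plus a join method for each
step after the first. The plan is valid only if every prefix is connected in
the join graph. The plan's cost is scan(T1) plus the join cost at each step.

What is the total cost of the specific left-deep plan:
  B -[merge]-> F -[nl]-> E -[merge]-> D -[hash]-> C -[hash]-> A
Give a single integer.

step 1: scan B: cost=200, card=200
step 2: join F via merge
    card(P join F) = 200*40/(20) = 400
    cost = 200 + 200*8 + 40*6 + 200 + 40 = 2280
step 3: join E via nl
    card(P join E) = 400*120/(10) = 4800
    cost = 2280 + 400*120 = 50280
step 4: join D via merge
    card(P join D) = 4800*120/(5) = 115200
    cost = 50280 + 4800*13 + 120*7 + 4800 + 120 = 118440
step 5: join C via hash
    card(P join C) = 115200*80/(6) = 1536000
    cost = 118440 + 2*80*7 + 115200 = 234760
step 6: join A via hash
    card(P join A) = 1536000*150/(40) = 5760000
    cost = 234760 + 2*150*8 + 1536000 = 1773160

1773160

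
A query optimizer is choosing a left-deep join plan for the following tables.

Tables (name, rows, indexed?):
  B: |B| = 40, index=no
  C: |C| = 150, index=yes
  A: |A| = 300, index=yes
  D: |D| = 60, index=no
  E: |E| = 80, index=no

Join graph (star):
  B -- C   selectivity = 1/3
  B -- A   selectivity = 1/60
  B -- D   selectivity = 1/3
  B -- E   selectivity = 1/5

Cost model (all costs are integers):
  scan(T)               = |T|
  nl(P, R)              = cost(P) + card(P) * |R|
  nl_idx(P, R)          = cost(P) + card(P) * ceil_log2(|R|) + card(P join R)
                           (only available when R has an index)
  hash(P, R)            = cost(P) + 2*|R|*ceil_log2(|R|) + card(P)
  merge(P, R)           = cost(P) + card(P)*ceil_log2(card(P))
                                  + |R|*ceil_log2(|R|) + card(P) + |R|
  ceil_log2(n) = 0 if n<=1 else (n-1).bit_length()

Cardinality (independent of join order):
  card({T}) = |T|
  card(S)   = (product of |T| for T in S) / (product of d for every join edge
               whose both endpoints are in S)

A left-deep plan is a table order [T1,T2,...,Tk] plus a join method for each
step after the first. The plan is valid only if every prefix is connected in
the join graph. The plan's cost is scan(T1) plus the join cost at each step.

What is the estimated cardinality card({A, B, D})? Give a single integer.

Tables in S: A(300), B(40), D(60)
Edges inside S: B-A(d=60), B-D(d=3)
numerator = 300 * 40 * 60 = 720000
denominator = 60 * 3 = 180
card(S) = 720000 / 180 = 4000

4000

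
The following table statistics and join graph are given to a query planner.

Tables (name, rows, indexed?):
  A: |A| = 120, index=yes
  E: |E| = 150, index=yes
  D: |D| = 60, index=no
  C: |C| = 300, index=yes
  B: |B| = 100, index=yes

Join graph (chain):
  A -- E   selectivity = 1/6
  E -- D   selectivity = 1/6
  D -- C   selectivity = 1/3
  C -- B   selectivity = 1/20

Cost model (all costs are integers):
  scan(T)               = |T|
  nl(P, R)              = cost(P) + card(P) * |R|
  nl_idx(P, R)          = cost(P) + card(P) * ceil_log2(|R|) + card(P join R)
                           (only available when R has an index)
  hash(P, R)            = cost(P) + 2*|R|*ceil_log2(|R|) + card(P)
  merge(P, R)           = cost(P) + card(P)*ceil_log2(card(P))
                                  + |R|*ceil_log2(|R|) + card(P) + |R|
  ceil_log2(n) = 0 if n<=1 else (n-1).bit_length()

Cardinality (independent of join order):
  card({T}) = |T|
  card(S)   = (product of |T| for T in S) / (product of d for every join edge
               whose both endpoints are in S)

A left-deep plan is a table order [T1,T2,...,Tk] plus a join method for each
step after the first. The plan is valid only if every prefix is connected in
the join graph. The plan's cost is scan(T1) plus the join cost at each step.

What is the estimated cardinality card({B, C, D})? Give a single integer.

Tables in S: B(100), C(300), D(60)
Edges inside S: D-C(d=3), C-B(d=20)
numerator = 100 * 300 * 60 = 1800000
denominator = 3 * 20 = 60
card(S) = 1800000 / 60 = 30000

30000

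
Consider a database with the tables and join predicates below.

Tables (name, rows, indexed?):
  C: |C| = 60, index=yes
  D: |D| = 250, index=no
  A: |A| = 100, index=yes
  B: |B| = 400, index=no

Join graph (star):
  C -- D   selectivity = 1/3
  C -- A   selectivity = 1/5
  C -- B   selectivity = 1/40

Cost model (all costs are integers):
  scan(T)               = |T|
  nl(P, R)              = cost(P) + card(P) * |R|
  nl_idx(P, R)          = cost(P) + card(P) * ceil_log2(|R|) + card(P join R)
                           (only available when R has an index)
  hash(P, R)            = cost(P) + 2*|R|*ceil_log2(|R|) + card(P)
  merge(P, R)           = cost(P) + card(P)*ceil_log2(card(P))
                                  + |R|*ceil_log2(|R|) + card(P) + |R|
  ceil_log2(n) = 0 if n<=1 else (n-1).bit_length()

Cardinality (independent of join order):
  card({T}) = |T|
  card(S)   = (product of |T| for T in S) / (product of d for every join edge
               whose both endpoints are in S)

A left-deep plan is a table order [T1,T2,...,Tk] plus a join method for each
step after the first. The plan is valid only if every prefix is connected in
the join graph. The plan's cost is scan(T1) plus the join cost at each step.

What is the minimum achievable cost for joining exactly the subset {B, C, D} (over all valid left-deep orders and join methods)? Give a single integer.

Selinger DP over subsets of {B,C,D}:
  {C}: scan cost=60, card=60
  {D}: scan cost=250, card=250
  {B}: scan cost=400, card=400
  {CD}: card=5000; try (C,hash)→1220, (D,merge)→2730, (C,merge)→2920, (D,hash)→4120, (C,nl_idx)→6750, (D,nl)→15060 …(+1); best=1220 via (C,hash)
  {BC}: card=600; try (C,hash)→1520, (C,nl_idx)→3400, (B,merge)→4480, (C,merge)→4820, (B,hash)→7320, (B,nl)→24060 …(+1); best=1520 via (C,hash)
  {BCD}: card=50000; try (D,hash)→6120, (D,merge)→10370, (B,hash)→13420, (B,merge)→75220, (D,nl)→151520, (B,nl)→2001220; best=6120 via (D,hash)

6120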